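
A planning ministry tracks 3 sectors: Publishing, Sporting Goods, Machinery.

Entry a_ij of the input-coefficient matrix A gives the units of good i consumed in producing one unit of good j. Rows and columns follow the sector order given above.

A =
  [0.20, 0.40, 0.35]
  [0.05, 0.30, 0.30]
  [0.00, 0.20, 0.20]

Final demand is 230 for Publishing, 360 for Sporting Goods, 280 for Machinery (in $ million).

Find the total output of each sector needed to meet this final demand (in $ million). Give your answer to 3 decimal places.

x_P = 939.816, x_S = 819.185, x_M = 554.796

I − A =
  [   0.80    -0.40    -0.35]
  [  -0.05     0.70    -0.30]
  [   0.00    -0.20     0.80]
Cofactors of I−A, C_ij = (−1)^(i+j)·(minor ij) (rows/columns in the sector order above):
  C_11 = (0.70)(0.80) − (-0.30)(-0.20) = 0.5000
  C_12 = −[(-0.05)(0.80) − (-0.30)(0.00)] = 0.0400
  C_13 = (-0.05)(-0.20) − (0.70)(0.00) = 0.0100
  C_21 = −[(-0.40)(0.80) − (-0.35)(-0.20)] = 0.3900
  C_22 = (0.80)(0.80) − (-0.35)(0.00) = 0.6400
  C_23 = −[(0.80)(-0.20) − (-0.40)(0.00)] = 0.1600
  C_31 = (-0.40)(-0.30) − (-0.35)(0.70) = 0.3650
  C_32 = −[(0.80)(-0.30) − (-0.35)(-0.05)] = 0.2575
  C_33 = (0.80)(0.70) − (-0.40)(-0.05) = 0.5400
det(I−A) = Σ_j (I−A)_1j·C_1j = (0.80)(0.5000) + (-0.40)(0.0400) + (-0.35)(0.0100) = 0.3805
adj(I−A) = Cᵀ =
  [ 0.5000   0.3900   0.3650]
  [ 0.0400   0.6400   0.2575]
  [ 0.0100   0.1600   0.5400]
(I − A)⁻¹ = adj(I−A) / det(I−A) ≈
  [   1.3141     1.0250     0.9593]
  [   0.1051     1.6820     0.6767]
  [   0.0263     0.4205     1.4192]
x = (I − A)⁻¹ d = adj(I−A)·d / det(I−A), with det(I−A) = 0.3805:
  x_P = (0.5000·230 + 0.3900·360 + 0.3650·280) / 0.3805 = 357.60 / 0.3805 ≈ 939.816
  x_S = (0.0400·230 + 0.6400·360 + 0.2575·280) / 0.3805 = 311.70 / 0.3805 ≈ 819.185
  x_M = (0.0100·230 + 0.1600·360 + 0.5400·280) / 0.3805 = 211.10 / 0.3805 ≈ 554.796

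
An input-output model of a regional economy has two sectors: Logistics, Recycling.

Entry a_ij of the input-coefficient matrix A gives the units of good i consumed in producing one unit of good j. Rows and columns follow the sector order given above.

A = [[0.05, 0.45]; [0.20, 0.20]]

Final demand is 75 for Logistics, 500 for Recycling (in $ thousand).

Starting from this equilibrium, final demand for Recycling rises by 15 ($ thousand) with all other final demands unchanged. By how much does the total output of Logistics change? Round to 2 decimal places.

Δx_L = 10.07

I − A =
  [   0.95    -0.45]
  [  -0.20     0.80]
det(I−A) = (0.95)(0.80) − (-0.45)(-0.20) = 0.6700
adj(I−A) = [[0.80, 0.45], [0.20, 0.95]]
(I − A)⁻¹ = adj(I−A) / det(I−A) ≈
  [   1.1940     0.6716]
  [   0.2985     1.4179]
Δx = (I − A)⁻¹ Δd with Δd having +15 in the Recycling component and 0 elsewhere.
So Δx_L = L_LR · (+15), where L_LR = adj(I−A)_LR / det(I−A) = 0.45 / 0.6700.
Δx_L = 0.45 × (+15) / 0.6700 = 6.75 / 0.6700 ≈ 10.07.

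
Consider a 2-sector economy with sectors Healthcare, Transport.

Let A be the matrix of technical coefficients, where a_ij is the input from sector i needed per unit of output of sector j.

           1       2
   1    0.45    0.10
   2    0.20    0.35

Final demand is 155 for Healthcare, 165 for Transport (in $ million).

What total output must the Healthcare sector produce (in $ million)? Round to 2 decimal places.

I − A =
  [   0.55    -0.10]
  [  -0.20     0.65]
det(I−A) = (0.55)(0.65) − (-0.10)(-0.20) = 0.3375
adj(I−A) = [[0.65, 0.10], [0.20, 0.55]]
(I − A)⁻¹ = adj(I−A) / det(I−A) ≈
  [   1.9259     0.2963]
  [   0.5926     1.6296]
x = (I − A)⁻¹ d = adj(I−A)·d / det(I−A), with det(I−A) = 0.3375:
  x_1 = (0.65·155 + 0.10·165) / 0.3375 = 117.25 / 0.3375 ≈ 347.41
  x_2 = (0.20·155 + 0.55·165) / 0.3375 = 121.75 / 0.3375 ≈ 360.74

x_1 = 347.41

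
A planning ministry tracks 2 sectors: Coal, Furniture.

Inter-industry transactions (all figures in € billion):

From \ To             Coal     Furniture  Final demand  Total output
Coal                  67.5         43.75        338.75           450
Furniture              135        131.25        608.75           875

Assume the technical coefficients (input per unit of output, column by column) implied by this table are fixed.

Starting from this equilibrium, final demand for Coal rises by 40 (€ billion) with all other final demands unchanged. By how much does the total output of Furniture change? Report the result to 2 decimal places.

Technical coefficients a_ij = z_ij / X_j:
  a_CC = 67.5/450 = 0.15, a_FC = 135/450 = 0.30
  a_CF = 43.75/875 = 0.05, a_FF = 131.25/875 = 0.15
I − A =
  [   0.85    -0.05]
  [  -0.30     0.85]
det(I−A) = (0.85)(0.85) − (-0.05)(-0.30) = 0.7075
adj(I−A) = [[0.85, 0.05], [0.30, 0.85]]
(I − A)⁻¹ = adj(I−A) / det(I−A) ≈
  [   1.2014     0.0707]
  [   0.4240     1.2014]
Δx = (I − A)⁻¹ Δd with Δd having +40 in the Coal component and 0 elsewhere.
So Δx_F = L_FC · (+40), where L_FC = adj(I−A)_FC / det(I−A) = 0.30 / 0.7075.
Δx_F = 0.30 × (+40) / 0.7075 = 12.00 / 0.7075 ≈ 16.96.

Δx_F = 16.96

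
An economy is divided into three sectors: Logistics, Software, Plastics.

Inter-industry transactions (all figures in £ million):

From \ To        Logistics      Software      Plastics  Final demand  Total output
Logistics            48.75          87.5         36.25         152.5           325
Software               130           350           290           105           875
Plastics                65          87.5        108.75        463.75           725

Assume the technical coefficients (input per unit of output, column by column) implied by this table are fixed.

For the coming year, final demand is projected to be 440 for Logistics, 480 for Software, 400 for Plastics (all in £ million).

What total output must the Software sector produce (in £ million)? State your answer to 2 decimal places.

Technical coefficients a_ij = z_ij / X_j:
  a_LL = 48.75/325 = 0.15, a_SL = 130/325 = 0.40, a_PL = 65/325 = 0.20
  a_LS = 87.5/875 = 0.10, a_SS = 350/875 = 0.40, a_PS = 87.5/875 = 0.10
  a_LP = 36.25/725 = 0.05, a_SP = 290/725 = 0.40, a_PP = 108.75/725 = 0.15
I − A =
  [   0.85    -0.10    -0.05]
  [  -0.40     0.60    -0.40]
  [  -0.20    -0.10     0.85]
Cofactors of I−A, C_ij = (−1)^(i+j)·(minor ij) (rows/columns in the sector order above):
  C_11 = (0.60)(0.85) − (-0.40)(-0.10) = 0.4700
  C_12 = −[(-0.40)(0.85) − (-0.40)(-0.20)] = 0.4200
  C_13 = (-0.40)(-0.10) − (0.60)(-0.20) = 0.1600
  C_21 = −[(-0.10)(0.85) − (-0.05)(-0.10)] = 0.0900
  C_22 = (0.85)(0.85) − (-0.05)(-0.20) = 0.7125
  C_23 = −[(0.85)(-0.10) − (-0.10)(-0.20)] = 0.1050
  C_31 = (-0.10)(-0.40) − (-0.05)(0.60) = 0.0700
  C_32 = −[(0.85)(-0.40) − (-0.05)(-0.40)] = 0.3600
  C_33 = (0.85)(0.60) − (-0.10)(-0.40) = 0.4700
det(I−A) = Σ_j (I−A)_1j·C_1j = (0.85)(0.4700) + (-0.10)(0.4200) + (-0.05)(0.1600) = 0.3495
adj(I−A) = Cᵀ =
  [ 0.4700   0.0900   0.0700]
  [ 0.4200   0.7125   0.3600]
  [ 0.1600   0.1050   0.4700]
(I − A)⁻¹ = adj(I−A) / det(I−A) ≈
  [   1.3448     0.2575     0.2003]
  [   1.2017     2.0386     1.0300]
  [   0.4578     0.3004     1.3448]
x = (I − A)⁻¹ d = adj(I−A)·d / det(I−A), with det(I−A) = 0.3495:
  x_L = (0.4700·440 + 0.0900·480 + 0.0700·400) / 0.3495 = 278.00 / 0.3495 ≈ 795.42
  x_S = (0.4200·440 + 0.7125·480 + 0.3600·400) / 0.3495 = 670.80 / 0.3495 ≈ 1919.31
  x_P = (0.1600·440 + 0.1050·480 + 0.4700·400) / 0.3495 = 308.80 / 0.3495 ≈ 883.55

x_S = 1919.31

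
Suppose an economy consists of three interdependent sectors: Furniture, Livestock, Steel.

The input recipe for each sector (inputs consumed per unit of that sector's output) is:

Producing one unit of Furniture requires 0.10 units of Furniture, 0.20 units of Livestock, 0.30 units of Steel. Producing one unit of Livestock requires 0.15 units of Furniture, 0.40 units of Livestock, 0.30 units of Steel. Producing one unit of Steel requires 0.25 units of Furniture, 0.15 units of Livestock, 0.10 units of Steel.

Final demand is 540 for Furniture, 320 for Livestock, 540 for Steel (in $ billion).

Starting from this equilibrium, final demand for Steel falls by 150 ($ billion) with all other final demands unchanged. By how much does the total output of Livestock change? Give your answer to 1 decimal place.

I − A =
  [   0.90    -0.15    -0.25]
  [  -0.20     0.60    -0.15]
  [  -0.30    -0.30     0.90]
Cofactors of I−A, C_ij = (−1)^(i+j)·(minor ij) (rows/columns in the sector order above):
  C_11 = (0.60)(0.90) − (-0.15)(-0.30) = 0.4950
  C_12 = −[(-0.20)(0.90) − (-0.15)(-0.30)] = 0.2250
  C_13 = (-0.20)(-0.30) − (0.60)(-0.30) = 0.2400
  C_21 = −[(-0.15)(0.90) − (-0.25)(-0.30)] = 0.2100
  C_22 = (0.90)(0.90) − (-0.25)(-0.30) = 0.7350
  C_23 = −[(0.90)(-0.30) − (-0.15)(-0.30)] = 0.3150
  C_31 = (-0.15)(-0.15) − (-0.25)(0.60) = 0.1725
  C_32 = −[(0.90)(-0.15) − (-0.25)(-0.20)] = 0.1850
  C_33 = (0.90)(0.60) − (-0.15)(-0.20) = 0.5100
det(I−A) = Σ_j (I−A)_1j·C_1j = (0.90)(0.4950) + (-0.15)(0.2250) + (-0.25)(0.2400) = 0.35175
adj(I−A) = Cᵀ =
  [ 0.4950   0.2100   0.1725]
  [ 0.2250   0.7350   0.1850]
  [ 0.2400   0.3150   0.5100]
(I − A)⁻¹ = adj(I−A) / det(I−A) ≈
  [   1.4072     0.5970     0.4904]
  [   0.6397     2.0896     0.5259]
  [   0.6823     0.8955     1.4499]
Δx = (I − A)⁻¹ Δd with Δd having -150 in the Steel component and 0 elsewhere.
So Δx_L = L_LS · (-150), where L_LS = adj(I−A)_LS / det(I−A) = 0.1850 / 0.35175.
Δx_L = 0.1850 × (-150) / 0.35175 = -27.75 / 0.35175 ≈ -78.9.

Δx_L = -78.9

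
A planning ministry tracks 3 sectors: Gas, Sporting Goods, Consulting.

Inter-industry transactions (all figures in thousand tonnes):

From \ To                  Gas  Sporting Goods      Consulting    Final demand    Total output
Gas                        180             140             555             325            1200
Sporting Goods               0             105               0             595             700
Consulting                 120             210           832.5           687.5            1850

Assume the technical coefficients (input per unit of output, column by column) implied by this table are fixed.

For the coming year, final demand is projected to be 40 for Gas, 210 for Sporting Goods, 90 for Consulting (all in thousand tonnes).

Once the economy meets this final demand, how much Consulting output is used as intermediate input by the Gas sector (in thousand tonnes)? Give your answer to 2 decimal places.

Technical coefficients a_ij = z_ij / X_j:
  a_11 = 180/1200 = 0.15, a_21 = 0/1200 = 0.00, a_31 = 120/1200 = 0.10
  a_12 = 140/700 = 0.20, a_22 = 105/700 = 0.15, a_32 = 210/700 = 0.30
  a_13 = 555/1850 = 0.30, a_23 = 0/1850 = 0.00, a_33 = 832.5/1850 = 0.45
I − A =
  [   0.85    -0.20    -0.30]
  [   0.00     0.85     0.00]
  [  -0.10    -0.30     0.55]
Cofactors of I−A, C_ij = (−1)^(i+j)·(minor ij) (rows/columns in the sector order above):
  C_11 = (0.85)(0.55) − (0.00)(-0.30) = 0.4675
  C_12 = −[(0.00)(0.55) − (0.00)(-0.10)] = 0.0000
  C_13 = (0.00)(-0.30) − (0.85)(-0.10) = 0.0850
  C_21 = −[(-0.20)(0.55) − (-0.30)(-0.30)] = 0.2000
  C_22 = (0.85)(0.55) − (-0.30)(-0.10) = 0.4375
  C_23 = −[(0.85)(-0.30) − (-0.20)(-0.10)] = 0.2750
  C_31 = (-0.20)(0.00) − (-0.30)(0.85) = 0.2550
  C_32 = −[(0.85)(0.00) − (-0.30)(0.00)] = 0.0000
  C_33 = (0.85)(0.85) − (-0.20)(0.00) = 0.7225
det(I−A) = Σ_j (I−A)_1j·C_1j = (0.85)(0.4675) + (-0.20)(0.0000) + (-0.30)(0.0850) = 0.371875
adj(I−A) = Cᵀ =
  [ 0.4675   0.2000   0.2550]
  [ 0.0000   0.4375   0.0000]
  [ 0.0850   0.2750   0.7225]
(I − A)⁻¹ = adj(I−A) / det(I−A) ≈
  [   1.2571     0.5378     0.6857]
  [   0.0000     1.1765     0.0000]
  [   0.2286     0.7395     1.9429]
First solve x = (I − A)⁻¹ d = adj(I−A)·d / det(I−A); in particular x_1 = (0.4675·40 + 0.2000·210 + 0.2550·90) / 0.371875 = 83.65 / 0.371875 ≈ 224.9412.
Intermediate flow from 3 to 1: z_31 = a_31 · x_1 = 0.10 × 83.65 / 0.371875 = 8.365 / 0.371875 ≈ 22.49.

z_31 = 22.49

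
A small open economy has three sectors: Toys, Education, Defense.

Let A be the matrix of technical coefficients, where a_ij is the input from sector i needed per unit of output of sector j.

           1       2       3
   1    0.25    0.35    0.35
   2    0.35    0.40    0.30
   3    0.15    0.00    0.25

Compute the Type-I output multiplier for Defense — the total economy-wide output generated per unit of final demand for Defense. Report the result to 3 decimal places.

m_3 = 4.991

I − A =
  [   0.75    -0.35    -0.35]
  [  -0.35     0.60    -0.30]
  [  -0.15     0.00     0.75]
Cofactors of I−A, C_ij = (−1)^(i+j)·(minor ij) (rows/columns in the sector order above):
  C_11 = (0.60)(0.75) − (-0.30)(0.00) = 0.4500
  C_12 = −[(-0.35)(0.75) − (-0.30)(-0.15)] = 0.3075
  C_13 = (-0.35)(0.00) − (0.60)(-0.15) = 0.0900
  C_21 = −[(-0.35)(0.75) − (-0.35)(0.00)] = 0.2625
  C_22 = (0.75)(0.75) − (-0.35)(-0.15) = 0.5100
  C_23 = −[(0.75)(0.00) − (-0.35)(-0.15)] = 0.0525
  C_31 = (-0.35)(-0.30) − (-0.35)(0.60) = 0.3150
  C_32 = −[(0.75)(-0.30) − (-0.35)(-0.35)] = 0.3475
  C_33 = (0.75)(0.60) − (-0.35)(-0.35) = 0.3275
det(I−A) = Σ_j (I−A)_1j·C_1j = (0.75)(0.4500) + (-0.35)(0.3075) + (-0.35)(0.0900) = 0.198375
adj(I−A) = Cᵀ =
  [ 0.4500   0.2625   0.3150]
  [ 0.3075   0.5100   0.3475]
  [ 0.0900   0.0525   0.3275]
(I − A)⁻¹ = adj(I−A) / det(I−A) ≈
  [   2.2684     1.3233     1.5879]
  [   1.5501     2.5709     1.7517]
  [   0.4537     0.2647     1.6509]
The output multiplier for sector j is the column-j sum of the Leontief inverse (I − A)⁻¹ = adj(I−A) / det(I−A).
Column 3 of adj(I−A): (0.3150, 0.3475, 0.3275); det(I−A) = 0.198375.
m_3 = (0.3150 + 0.3475 + 0.3275) / 0.198375 = 0.99 / 0.198375 ≈ 4.991.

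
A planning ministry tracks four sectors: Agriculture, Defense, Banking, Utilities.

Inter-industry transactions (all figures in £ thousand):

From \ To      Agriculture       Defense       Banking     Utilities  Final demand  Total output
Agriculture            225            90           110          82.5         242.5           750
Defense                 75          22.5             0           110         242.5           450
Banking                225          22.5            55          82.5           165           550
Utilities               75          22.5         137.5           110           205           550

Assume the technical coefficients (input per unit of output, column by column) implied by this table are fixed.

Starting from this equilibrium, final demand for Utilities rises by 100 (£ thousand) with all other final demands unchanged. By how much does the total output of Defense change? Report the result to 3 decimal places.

Δx_D = 37.054

Technical coefficients a_ij = z_ij / X_j:
  a_AA = 225/750 = 0.30, a_DA = 75/750 = 0.10, a_BA = 225/750 = 0.30, a_UA = 75/750 = 0.10
  a_AD = 90/450 = 0.20, a_DD = 22.5/450 = 0.05, a_BD = 22.5/450 = 0.05, a_UD = 22.5/450 = 0.05
  a_AB = 110/550 = 0.20, a_DB = 0/550 = 0.00, a_BB = 55/550 = 0.10, a_UB = 137.5/550 = 0.25
  a_AU = 82.5/550 = 0.15, a_DU = 110/550 = 0.20, a_BU = 82.5/550 = 0.15, a_UU = 110/550 = 0.20
I − A =
  [   0.70    -0.20    -0.20    -0.15]
  [  -0.10     0.95     0.00    -0.20]
  [  -0.30    -0.05     0.90    -0.15]
  [  -0.10    -0.05    -0.25     0.80]
Compute the cofactors C_ij = (−1)^(i+j)·(3×3 minor ij) of I−A; the adjugate is their transpose:
adj(I−A) = Cᵀ =
  [ 0.636875   0.154625   0.195625   0.194750]
  [ 0.101250   0.402000   0.058750   0.130500]
  [ 0.245000   0.085750   0.490000   0.159250]
  [ 0.162500   0.071250   0.181250   0.522500]
det(I−A) = Σ_j (I−A)_1j·C_1j = (0.70)(0.636875) + (-0.20)(0.101250) + (-0.20)(0.245000) + (-0.15)(0.162500) = 0.3521875
(I − A)⁻¹ = adj(I−A) / det(I−A) ≈
  [   1.8083     0.4390     0.5555     0.5530]
  [   0.2875     1.1414     0.1668     0.3705]
  [   0.6957     0.2435     1.3913     0.4522]
  [   0.4614     0.2023     0.5146     1.4836]
Δx = (I − A)⁻¹ Δd with Δd having +100 in the Utilities component and 0 elsewhere.
So Δx_D = L_DU · (+100), where L_DU = adj(I−A)_DU / det(I−A) = 0.130500 / 0.3521875.
Δx_D = 0.130500 × (+100) / 0.3521875 = 13.05 / 0.3521875 ≈ 37.054.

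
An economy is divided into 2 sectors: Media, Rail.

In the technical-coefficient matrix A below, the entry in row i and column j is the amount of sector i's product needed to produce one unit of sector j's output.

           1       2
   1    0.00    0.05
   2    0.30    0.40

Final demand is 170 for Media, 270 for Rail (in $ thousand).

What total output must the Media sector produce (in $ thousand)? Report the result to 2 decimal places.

I − A =
  [   1.00    -0.05]
  [  -0.30     0.60]
det(I−A) = (1.00)(0.60) − (-0.05)(-0.30) = 0.5850
adj(I−A) = [[0.60, 0.05], [0.30, 1.00]]
(I − A)⁻¹ = adj(I−A) / det(I−A) ≈
  [   1.0256     0.0855]
  [   0.5128     1.7094]
x = (I − A)⁻¹ d = adj(I−A)·d / det(I−A), with det(I−A) = 0.5850:
  x_1 = (0.60·170 + 0.05·270) / 0.5850 = 115.50 / 0.5850 ≈ 197.44
  x_2 = (0.30·170 + 1.00·270) / 0.5850 = 321.00 / 0.5850 ≈ 548.72

x_1 = 197.44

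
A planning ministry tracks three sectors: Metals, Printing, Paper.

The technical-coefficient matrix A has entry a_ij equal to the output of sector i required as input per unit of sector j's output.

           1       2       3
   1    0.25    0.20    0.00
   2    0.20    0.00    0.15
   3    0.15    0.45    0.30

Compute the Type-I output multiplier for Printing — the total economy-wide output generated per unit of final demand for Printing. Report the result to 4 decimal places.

I − A =
  [   0.75    -0.20     0.00]
  [  -0.20     1.00    -0.15]
  [  -0.15    -0.45     0.70]
Cofactors of I−A, C_ij = (−1)^(i+j)·(minor ij) (rows/columns in the sector order above):
  C_11 = (1.00)(0.70) − (-0.15)(-0.45) = 0.6325
  C_12 = −[(-0.20)(0.70) − (-0.15)(-0.15)] = 0.1625
  C_13 = (-0.20)(-0.45) − (1.00)(-0.15) = 0.2400
  C_21 = −[(-0.20)(0.70) − (0.00)(-0.45)] = 0.1400
  C_22 = (0.75)(0.70) − (0.00)(-0.15) = 0.5250
  C_23 = −[(0.75)(-0.45) − (-0.20)(-0.15)] = 0.3675
  C_31 = (-0.20)(-0.15) − (0.00)(1.00) = 0.0300
  C_32 = −[(0.75)(-0.15) − (0.00)(-0.20)] = 0.1125
  C_33 = (0.75)(1.00) − (-0.20)(-0.20) = 0.7100
det(I−A) = Σ_j (I−A)_1j·C_1j = (0.75)(0.6325) + (-0.20)(0.1625) + (0.00)(0.2400) = 0.441875
adj(I−A) = Cᵀ =
  [ 0.6325   0.1400   0.0300]
  [ 0.1625   0.5250   0.1125]
  [ 0.2400   0.3675   0.7100]
(I − A)⁻¹ = adj(I−A) / det(I−A) ≈
  [   1.43140     0.31683     0.06789]
  [   0.36775     1.18812     0.25460]
  [   0.54314     0.83168     1.60679]
The output multiplier for sector j is the column-j sum of the Leontief inverse (I − A)⁻¹ = adj(I−A) / det(I−A).
Column 2 of adj(I−A): (0.1400, 0.5250, 0.3675); det(I−A) = 0.441875.
m_2 = (0.1400 + 0.5250 + 0.3675) / 0.441875 = 1.0325 / 0.441875 ≈ 2.3366.

m_2 = 2.3366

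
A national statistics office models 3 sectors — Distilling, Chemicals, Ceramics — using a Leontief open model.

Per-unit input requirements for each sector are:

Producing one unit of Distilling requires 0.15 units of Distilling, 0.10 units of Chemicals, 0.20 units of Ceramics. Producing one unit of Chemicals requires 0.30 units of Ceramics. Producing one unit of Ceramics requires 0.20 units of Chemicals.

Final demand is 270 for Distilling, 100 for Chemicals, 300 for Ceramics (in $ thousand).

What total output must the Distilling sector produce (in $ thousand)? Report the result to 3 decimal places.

x_1 = 317.647

I − A =
  [   0.85     0.00     0.00]
  [  -0.10     1.00    -0.20]
  [  -0.20    -0.30     1.00]
Cofactors of I−A, C_ij = (−1)^(i+j)·(minor ij) (rows/columns in the sector order above):
  C_11 = (1.00)(1.00) − (-0.20)(-0.30) = 0.9400
  C_12 = −[(-0.10)(1.00) − (-0.20)(-0.20)] = 0.1400
  C_13 = (-0.10)(-0.30) − (1.00)(-0.20) = 0.2300
  C_21 = −[(0.00)(1.00) − (0.00)(-0.30)] = 0.0000
  C_22 = (0.85)(1.00) − (0.00)(-0.20) = 0.8500
  C_23 = −[(0.85)(-0.30) − (0.00)(-0.20)] = 0.2550
  C_31 = (0.00)(-0.20) − (0.00)(1.00) = 0.0000
  C_32 = −[(0.85)(-0.20) − (0.00)(-0.10)] = 0.1700
  C_33 = (0.85)(1.00) − (0.00)(-0.10) = 0.8500
det(I−A) = Σ_j (I−A)_1j·C_1j = (0.85)(0.9400) + (0.00)(0.1400) + (0.00)(0.2300) = 0.7990
adj(I−A) = Cᵀ =
  [ 0.9400   0.0000   0.0000]
  [ 0.1400   0.8500   0.1700]
  [ 0.2300   0.2550   0.8500]
(I − A)⁻¹ = adj(I−A) / det(I−A) ≈
  [   1.1765     0.0000     0.0000]
  [   0.1752     1.0638     0.2128]
  [   0.2879     0.3191     1.0638]
x = (I − A)⁻¹ d = adj(I−A)·d / det(I−A), with det(I−A) = 0.7990:
  x_1 = (0.9400·270 + 0.0000·100 + 0.0000·300) / 0.7990 = 253.80 / 0.7990 ≈ 317.647
  x_2 = (0.1400·270 + 0.8500·100 + 0.1700·300) / 0.7990 = 173.80 / 0.7990 ≈ 217.522
  x_3 = (0.2300·270 + 0.2550·100 + 0.8500·300) / 0.7990 = 342.60 / 0.7990 ≈ 428.786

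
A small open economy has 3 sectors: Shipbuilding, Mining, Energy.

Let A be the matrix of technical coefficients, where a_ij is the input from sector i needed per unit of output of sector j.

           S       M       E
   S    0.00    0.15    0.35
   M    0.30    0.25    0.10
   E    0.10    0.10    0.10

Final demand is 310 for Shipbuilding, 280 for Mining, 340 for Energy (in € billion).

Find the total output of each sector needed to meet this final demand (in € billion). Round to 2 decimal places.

I − A =
  [   1.00    -0.15    -0.35]
  [  -0.30     0.75    -0.10]
  [  -0.10    -0.10     0.90]
Cofactors of I−A, C_ij = (−1)^(i+j)·(minor ij) (rows/columns in the sector order above):
  C_11 = (0.75)(0.90) − (-0.10)(-0.10) = 0.6650
  C_12 = −[(-0.30)(0.90) − (-0.10)(-0.10)] = 0.2800
  C_13 = (-0.30)(-0.10) − (0.75)(-0.10) = 0.1050
  C_21 = −[(-0.15)(0.90) − (-0.35)(-0.10)] = 0.1700
  C_22 = (1.00)(0.90) − (-0.35)(-0.10) = 0.8650
  C_23 = −[(1.00)(-0.10) − (-0.15)(-0.10)] = 0.1150
  C_31 = (-0.15)(-0.10) − (-0.35)(0.75) = 0.2775
  C_32 = −[(1.00)(-0.10) − (-0.35)(-0.30)] = 0.2050
  C_33 = (1.00)(0.75) − (-0.15)(-0.30) = 0.7050
det(I−A) = Σ_j (I−A)_1j·C_1j = (1.00)(0.6650) + (-0.15)(0.2800) + (-0.35)(0.1050) = 0.58625
adj(I−A) = Cᵀ =
  [ 0.6650   0.1700   0.2775]
  [ 0.2800   0.8650   0.2050]
  [ 0.1050   0.1150   0.7050]
(I − A)⁻¹ = adj(I−A) / det(I−A) ≈
  [   1.1343     0.2900     0.4733]
  [   0.4776     1.4755     0.3497]
  [   0.1791     0.1962     1.2026]
x = (I − A)⁻¹ d = adj(I−A)·d / det(I−A), with det(I−A) = 0.58625:
  x_S = (0.6650·310 + 0.1700·280 + 0.2775·340) / 0.58625 = 348.10 / 0.58625 ≈ 593.77
  x_M = (0.2800·310 + 0.8650·280 + 0.2050·340) / 0.58625 = 398.70 / 0.58625 ≈ 680.09
  x_E = (0.1050·310 + 0.1150·280 + 0.7050·340) / 0.58625 = 304.45 / 0.58625 ≈ 519.32

x_S = 593.77, x_M = 680.09, x_E = 519.32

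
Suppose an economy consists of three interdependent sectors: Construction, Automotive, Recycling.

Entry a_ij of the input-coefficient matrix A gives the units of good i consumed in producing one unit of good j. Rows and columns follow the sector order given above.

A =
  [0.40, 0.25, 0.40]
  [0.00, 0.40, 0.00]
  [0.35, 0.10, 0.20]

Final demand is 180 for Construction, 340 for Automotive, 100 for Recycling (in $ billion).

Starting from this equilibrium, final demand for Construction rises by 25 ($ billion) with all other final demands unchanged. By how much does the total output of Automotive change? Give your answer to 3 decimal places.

Δx_A = 0.000

I − A =
  [   0.60    -0.25    -0.40]
  [   0.00     0.60     0.00]
  [  -0.35    -0.10     0.80]
Cofactors of I−A, C_ij = (−1)^(i+j)·(minor ij) (rows/columns in the sector order above):
  C_11 = (0.60)(0.80) − (0.00)(-0.10) = 0.4800
  C_12 = −[(0.00)(0.80) − (0.00)(-0.35)] = 0.0000
  C_13 = (0.00)(-0.10) − (0.60)(-0.35) = 0.2100
  C_21 = −[(-0.25)(0.80) − (-0.40)(-0.10)] = 0.2400
  C_22 = (0.60)(0.80) − (-0.40)(-0.35) = 0.3400
  C_23 = −[(0.60)(-0.10) − (-0.25)(-0.35)] = 0.1475
  C_31 = (-0.25)(0.00) − (-0.40)(0.60) = 0.2400
  C_32 = −[(0.60)(0.00) − (-0.40)(0.00)] = 0.0000
  C_33 = (0.60)(0.60) − (-0.25)(0.00) = 0.3600
det(I−A) = Σ_j (I−A)_1j·C_1j = (0.60)(0.4800) + (-0.25)(0.0000) + (-0.40)(0.2100) = 0.2040
adj(I−A) = Cᵀ =
  [ 0.4800   0.2400   0.2400]
  [ 0.0000   0.3400   0.0000]
  [ 0.2100   0.1475   0.3600]
(I − A)⁻¹ = adj(I−A) / det(I−A) ≈
  [   2.3529     1.1765     1.1765]
  [   0.0000     1.6667     0.0000]
  [   1.0294     0.7230     1.7647]
Δx = (I − A)⁻¹ Δd with Δd having +25 in the Construction component and 0 elsewhere.
So Δx_A = L_AC · (+25), where L_AC = adj(I−A)_AC / det(I−A) = 0.0000 / 0.2040.
Δx_A = 0.0000 × (+25) / 0.2040 = 0.00 / 0.2040 = 0.000.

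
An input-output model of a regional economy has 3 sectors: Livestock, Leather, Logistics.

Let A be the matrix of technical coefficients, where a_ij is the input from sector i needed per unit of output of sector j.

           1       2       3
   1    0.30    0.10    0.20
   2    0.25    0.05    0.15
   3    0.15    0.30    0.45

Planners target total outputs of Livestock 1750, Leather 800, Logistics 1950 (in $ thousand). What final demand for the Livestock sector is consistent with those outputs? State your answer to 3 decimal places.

d_1 = 755.000

I − A =
  [   0.70    -0.10    -0.20]
  [  -0.25     0.95    -0.15]
  [  -0.15    -0.30     0.55]
d = (I − A) x:
  d_1 = (+0.70)·1750 + (-0.10)·800 + (-0.20)·1950 = 755.000
  d_2 = (-0.25)·1750 + (+0.95)·800 + (-0.15)·1950 = 30.000
  d_3 = (-0.15)·1750 + (-0.30)·800 + (+0.55)·1950 = 570.000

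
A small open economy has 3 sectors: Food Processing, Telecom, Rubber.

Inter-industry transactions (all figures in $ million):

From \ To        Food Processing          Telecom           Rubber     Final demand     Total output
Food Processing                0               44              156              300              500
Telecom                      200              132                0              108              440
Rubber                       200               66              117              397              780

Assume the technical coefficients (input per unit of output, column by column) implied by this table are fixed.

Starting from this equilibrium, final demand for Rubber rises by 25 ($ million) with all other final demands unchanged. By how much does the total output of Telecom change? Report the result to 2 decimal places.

Technical coefficients a_ij = z_ij / X_j:
  a_FF = 0/500 = 0.00, a_TF = 200/500 = 0.40, a_RF = 200/500 = 0.40
  a_FT = 44/440 = 0.10, a_TT = 132/440 = 0.30, a_RT = 66/440 = 0.15
  a_FR = 156/780 = 0.20, a_TR = 0/780 = 0.00, a_RR = 117/780 = 0.15
I − A =
  [   1.00    -0.10    -0.20]
  [  -0.40     0.70     0.00]
  [  -0.40    -0.15     0.85]
Cofactors of I−A, C_ij = (−1)^(i+j)·(minor ij) (rows/columns in the sector order above):
  C_11 = (0.70)(0.85) − (0.00)(-0.15) = 0.5950
  C_12 = −[(-0.40)(0.85) − (0.00)(-0.40)] = 0.3400
  C_13 = (-0.40)(-0.15) − (0.70)(-0.40) = 0.3400
  C_21 = −[(-0.10)(0.85) − (-0.20)(-0.15)] = 0.1150
  C_22 = (1.00)(0.85) − (-0.20)(-0.40) = 0.7700
  C_23 = −[(1.00)(-0.15) − (-0.10)(-0.40)] = 0.1900
  C_31 = (-0.10)(0.00) − (-0.20)(0.70) = 0.1400
  C_32 = −[(1.00)(0.00) − (-0.20)(-0.40)] = 0.0800
  C_33 = (1.00)(0.70) − (-0.10)(-0.40) = 0.6600
det(I−A) = Σ_j (I−A)_1j·C_1j = (1.00)(0.5950) + (-0.10)(0.3400) + (-0.20)(0.3400) = 0.4930
adj(I−A) = Cᵀ =
  [ 0.5950   0.1150   0.1400]
  [ 0.3400   0.7700   0.0800]
  [ 0.3400   0.1900   0.6600]
(I − A)⁻¹ = adj(I−A) / det(I−A) ≈
  [   1.2069     0.2333     0.2840]
  [   0.6897     1.5619     0.1623]
  [   0.6897     0.3854     1.3387]
Δx = (I − A)⁻¹ Δd with Δd having +25 in the Rubber component and 0 elsewhere.
So Δx_T = L_TR · (+25), where L_TR = adj(I−A)_TR / det(I−A) = 0.0800 / 0.4930.
Δx_T = 0.0800 × (+25) / 0.4930 = 2.00 / 0.4930 ≈ 4.06.

Δx_T = 4.06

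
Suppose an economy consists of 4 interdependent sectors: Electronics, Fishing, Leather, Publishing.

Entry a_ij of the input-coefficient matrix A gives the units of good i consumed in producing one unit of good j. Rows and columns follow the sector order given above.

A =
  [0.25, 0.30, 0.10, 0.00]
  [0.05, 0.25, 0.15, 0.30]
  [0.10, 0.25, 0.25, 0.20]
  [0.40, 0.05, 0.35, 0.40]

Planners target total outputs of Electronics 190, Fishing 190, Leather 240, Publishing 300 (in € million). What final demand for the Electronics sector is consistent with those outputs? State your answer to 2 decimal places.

d_1 = 61.50

I − A =
  [   0.75    -0.30    -0.10     0.00]
  [  -0.05     0.75    -0.15    -0.30]
  [  -0.10    -0.25     0.75    -0.20]
  [  -0.40    -0.05    -0.35     0.60]
d = (I − A) x:
  d_1 = (+0.75)·190 + (-0.30)·190 + (-0.10)·240 + (+0.00)·300 = 61.50
  d_2 = (-0.05)·190 + (+0.75)·190 + (-0.15)·240 + (-0.30)·300 = 7.00
  d_3 = (-0.10)·190 + (-0.25)·190 + (+0.75)·240 + (-0.20)·300 = 53.50
  d_4 = (-0.40)·190 + (-0.05)·190 + (-0.35)·240 + (+0.60)·300 = 10.50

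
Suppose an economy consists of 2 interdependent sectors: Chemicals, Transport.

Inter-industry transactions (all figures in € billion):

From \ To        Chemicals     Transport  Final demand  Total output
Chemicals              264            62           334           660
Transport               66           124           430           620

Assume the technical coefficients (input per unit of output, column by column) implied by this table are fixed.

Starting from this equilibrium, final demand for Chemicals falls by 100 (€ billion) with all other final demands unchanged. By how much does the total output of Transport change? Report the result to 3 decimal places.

Δx_T = -21.277

Technical coefficients a_ij = z_ij / X_j:
  a_CC = 264/660 = 0.40, a_TC = 66/660 = 0.10
  a_CT = 62/620 = 0.10, a_TT = 124/620 = 0.20
I − A =
  [   0.60    -0.10]
  [  -0.10     0.80]
det(I−A) = (0.60)(0.80) − (-0.10)(-0.10) = 0.4700
adj(I−A) = [[0.80, 0.10], [0.10, 0.60]]
(I − A)⁻¹ = adj(I−A) / det(I−A) ≈
  [   1.7021     0.2128]
  [   0.2128     1.2766]
Δx = (I − A)⁻¹ Δd with Δd having -100 in the Chemicals component and 0 elsewhere.
So Δx_T = L_TC · (-100), where L_TC = adj(I−A)_TC / det(I−A) = 0.10 / 0.4700.
Δx_T = 0.10 × (-100) / 0.4700 = -10.00 / 0.4700 ≈ -21.277.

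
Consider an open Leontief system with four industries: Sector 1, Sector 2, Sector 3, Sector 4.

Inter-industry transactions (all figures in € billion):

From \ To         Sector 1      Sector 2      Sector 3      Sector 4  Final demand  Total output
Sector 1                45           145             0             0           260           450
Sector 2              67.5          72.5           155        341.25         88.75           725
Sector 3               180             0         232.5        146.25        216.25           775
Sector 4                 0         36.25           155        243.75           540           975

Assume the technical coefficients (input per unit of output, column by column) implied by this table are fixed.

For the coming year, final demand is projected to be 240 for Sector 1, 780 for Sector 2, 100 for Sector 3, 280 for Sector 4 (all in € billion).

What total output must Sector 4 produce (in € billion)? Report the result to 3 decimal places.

x_4 = 621.832

Technical coefficients a_ij = z_ij / X_j:
  a_11 = 45/450 = 0.10, a_21 = 67.5/450 = 0.15, a_31 = 180/450 = 0.40, a_41 = 0/450 = 0.00
  a_12 = 145/725 = 0.20, a_22 = 72.5/725 = 0.10, a_32 = 0/725 = 0.00, a_42 = 36.25/725 = 0.05
  a_13 = 0/775 = 0.00, a_23 = 155/775 = 0.20, a_33 = 232.5/775 = 0.30, a_43 = 155/775 = 0.20
  a_14 = 0/975 = 0.00, a_24 = 341.25/975 = 0.35, a_34 = 146.25/975 = 0.15, a_44 = 243.75/975 = 0.25
I − A =
  [   0.90    -0.20     0.00     0.00]
  [  -0.15     0.90    -0.20    -0.35]
  [  -0.40     0.00     0.70    -0.15]
  [   0.00    -0.05    -0.20     0.75]
Compute the cofactors C_ij = (−1)^(i+j)·(3×3 minor ij) of I−A; the adjugate is their transpose:
adj(I−A) = Cᵀ =
  [ 0.431750   0.099000   0.044000   0.055000]
  [ 0.162250   0.445500   0.198000   0.247500]
  [ 0.264125   0.066750   0.569250   0.145000]
  [ 0.081250   0.047500   0.165000   0.530000]
det(I−A) = Σ_j (I−A)_1j·C_1j = (0.90)(0.431750) + (-0.20)(0.162250) + (0.00)(0.264125) + (0.00)(0.081250) = 0.356125
(I − A)⁻¹ = adj(I−A) / det(I−A) ≈
  [   1.2124     0.2780     0.1236     0.1544]
  [   0.4556     1.2510     0.5560     0.6950]
  [   0.7417     0.1874     1.5985     0.4072]
  [   0.2282     0.1334     0.4633     1.4882]
x = (I − A)⁻¹ d = adj(I−A)·d / det(I−A), with det(I−A) = 0.356125:
  x_1 = (0.431750·240 + 0.099000·780 + 0.044000·100 + 0.055000·280) / 0.356125 = 200.64 / 0.356125 ≈ 563.398
  x_2 = (0.162250·240 + 0.445500·780 + 0.198000·100 + 0.247500·280) / 0.356125 = 475.53 / 0.356125 ≈ 1335.290
  x_3 = (0.264125·240 + 0.066750·780 + 0.569250·100 + 0.145000·280) / 0.356125 = 212.98 / 0.356125 ≈ 598.048
  x_4 = (0.081250·240 + 0.047500·780 + 0.165000·100 + 0.530000·280) / 0.356125 = 221.45 / 0.356125 ≈ 621.832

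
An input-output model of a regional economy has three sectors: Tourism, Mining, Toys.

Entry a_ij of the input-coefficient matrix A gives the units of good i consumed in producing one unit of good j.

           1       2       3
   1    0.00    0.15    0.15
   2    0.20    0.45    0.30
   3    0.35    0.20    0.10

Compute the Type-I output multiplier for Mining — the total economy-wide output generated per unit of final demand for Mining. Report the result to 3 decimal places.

I − A =
  [   1.00    -0.15    -0.15]
  [  -0.20     0.55    -0.30]
  [  -0.35    -0.20     0.90]
Cofactors of I−A, C_ij = (−1)^(i+j)·(minor ij) (rows/columns in the sector order above):
  C_11 = (0.55)(0.90) − (-0.30)(-0.20) = 0.4350
  C_12 = −[(-0.20)(0.90) − (-0.30)(-0.35)] = 0.2850
  C_13 = (-0.20)(-0.20) − (0.55)(-0.35) = 0.2325
  C_21 = −[(-0.15)(0.90) − (-0.15)(-0.20)] = 0.1650
  C_22 = (1.00)(0.90) − (-0.15)(-0.35) = 0.8475
  C_23 = −[(1.00)(-0.20) − (-0.15)(-0.35)] = 0.2525
  C_31 = (-0.15)(-0.30) − (-0.15)(0.55) = 0.1275
  C_32 = −[(1.00)(-0.30) − (-0.15)(-0.20)] = 0.3300
  C_33 = (1.00)(0.55) − (-0.15)(-0.20) = 0.5200
det(I−A) = Σ_j (I−A)_1j·C_1j = (1.00)(0.4350) + (-0.15)(0.2850) + (-0.15)(0.2325) = 0.357375
adj(I−A) = Cᵀ =
  [ 0.4350   0.1650   0.1275]
  [ 0.2850   0.8475   0.3300]
  [ 0.2325   0.2525   0.5200]
(I − A)⁻¹ = adj(I−A) / det(I−A) ≈
  [   1.2172     0.4617     0.3568]
  [   0.7975     2.3715     0.9234]
  [   0.6506     0.7065     1.4551]
The output multiplier for sector j is the column-j sum of the Leontief inverse (I − A)⁻¹ = adj(I−A) / det(I−A).
Column 2 of adj(I−A): (0.1650, 0.8475, 0.2525); det(I−A) = 0.357375.
m_2 = (0.1650 + 0.8475 + 0.2525) / 0.357375 = 1.265 / 0.357375 ≈ 3.540.

m_2 = 3.540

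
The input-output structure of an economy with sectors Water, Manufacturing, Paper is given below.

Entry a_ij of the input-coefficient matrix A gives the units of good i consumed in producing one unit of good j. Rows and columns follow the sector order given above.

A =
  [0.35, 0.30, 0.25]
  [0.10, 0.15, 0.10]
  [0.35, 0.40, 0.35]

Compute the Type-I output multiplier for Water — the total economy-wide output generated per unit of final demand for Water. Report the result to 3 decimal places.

m_W = 4.343

I − A =
  [   0.65    -0.30    -0.25]
  [  -0.10     0.85    -0.10]
  [  -0.35    -0.40     0.65]
Cofactors of I−A, C_ij = (−1)^(i+j)·(minor ij) (rows/columns in the sector order above):
  C_11 = (0.85)(0.65) − (-0.10)(-0.40) = 0.5125
  C_12 = −[(-0.10)(0.65) − (-0.10)(-0.35)] = 0.1000
  C_13 = (-0.10)(-0.40) − (0.85)(-0.35) = 0.3375
  C_21 = −[(-0.30)(0.65) − (-0.25)(-0.40)] = 0.2950
  C_22 = (0.65)(0.65) − (-0.25)(-0.35) = 0.3350
  C_23 = −[(0.65)(-0.40) − (-0.30)(-0.35)] = 0.3650
  C_31 = (-0.30)(-0.10) − (-0.25)(0.85) = 0.2425
  C_32 = −[(0.65)(-0.10) − (-0.25)(-0.10)] = 0.0900
  C_33 = (0.65)(0.85) − (-0.30)(-0.10) = 0.5225
det(I−A) = Σ_j (I−A)_1j·C_1j = (0.65)(0.5125) + (-0.30)(0.1000) + (-0.25)(0.3375) = 0.21875
adj(I−A) = Cᵀ =
  [ 0.5125   0.2950   0.2425]
  [ 0.1000   0.3350   0.0900]
  [ 0.3375   0.3650   0.5225]
(I − A)⁻¹ = adj(I−A) / det(I−A) ≈
  [   2.3429     1.3486     1.1086]
  [   0.4571     1.5314     0.4114]
  [   1.5429     1.6686     2.3886]
The output multiplier for sector j is the column-j sum of the Leontief inverse (I − A)⁻¹ = adj(I−A) / det(I−A).
Column W of adj(I−A): (0.5125, 0.1000, 0.3375); det(I−A) = 0.21875.
m_W = (0.5125 + 0.1000 + 0.3375) / 0.21875 = 0.95 / 0.21875 ≈ 4.343.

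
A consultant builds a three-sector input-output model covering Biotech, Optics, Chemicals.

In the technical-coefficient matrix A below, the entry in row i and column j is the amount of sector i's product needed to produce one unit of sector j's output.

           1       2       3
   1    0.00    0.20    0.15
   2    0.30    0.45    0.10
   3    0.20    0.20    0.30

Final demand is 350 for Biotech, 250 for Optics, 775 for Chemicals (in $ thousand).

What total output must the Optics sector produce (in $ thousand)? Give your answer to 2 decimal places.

I − A =
  [   1.00    -0.20    -0.15]
  [  -0.30     0.55    -0.10]
  [  -0.20    -0.20     0.70]
Cofactors of I−A, C_ij = (−1)^(i+j)·(minor ij) (rows/columns in the sector order above):
  C_11 = (0.55)(0.70) − (-0.10)(-0.20) = 0.3650
  C_12 = −[(-0.30)(0.70) − (-0.10)(-0.20)] = 0.2300
  C_13 = (-0.30)(-0.20) − (0.55)(-0.20) = 0.1700
  C_21 = −[(-0.20)(0.70) − (-0.15)(-0.20)] = 0.1700
  C_22 = (1.00)(0.70) − (-0.15)(-0.20) = 0.6700
  C_23 = −[(1.00)(-0.20) − (-0.20)(-0.20)] = 0.2400
  C_31 = (-0.20)(-0.10) − (-0.15)(0.55) = 0.1025
  C_32 = −[(1.00)(-0.10) − (-0.15)(-0.30)] = 0.1450
  C_33 = (1.00)(0.55) − (-0.20)(-0.30) = 0.4900
det(I−A) = Σ_j (I−A)_1j·C_1j = (1.00)(0.3650) + (-0.20)(0.2300) + (-0.15)(0.1700) = 0.2935
adj(I−A) = Cᵀ =
  [ 0.3650   0.1700   0.1025]
  [ 0.2300   0.6700   0.1450]
  [ 0.1700   0.2400   0.4900]
(I − A)⁻¹ = adj(I−A) / det(I−A) ≈
  [   1.2436     0.5792     0.3492]
  [   0.7836     2.2828     0.4940]
  [   0.5792     0.8177     1.6695]
x = (I − A)⁻¹ d = adj(I−A)·d / det(I−A), with det(I−A) = 0.2935:
  x_1 = (0.3650·350 + 0.1700·250 + 0.1025·775) / 0.2935 = 249.6875 / 0.2935 ≈ 850.72
  x_2 = (0.2300·350 + 0.6700·250 + 0.1450·775) / 0.2935 = 360.375 / 0.2935 ≈ 1227.85
  x_3 = (0.1700·350 + 0.2400·250 + 0.4900·775) / 0.2935 = 499.25 / 0.2935 ≈ 1701.02

x_2 = 1227.85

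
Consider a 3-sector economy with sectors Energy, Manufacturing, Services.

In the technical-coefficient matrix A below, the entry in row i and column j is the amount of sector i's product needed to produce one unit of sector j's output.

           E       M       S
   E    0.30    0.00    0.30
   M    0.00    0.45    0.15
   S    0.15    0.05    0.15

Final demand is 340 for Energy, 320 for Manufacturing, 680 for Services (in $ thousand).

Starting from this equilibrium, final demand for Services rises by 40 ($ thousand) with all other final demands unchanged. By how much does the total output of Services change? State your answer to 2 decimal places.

I − A =
  [   0.70     0.00    -0.30]
  [   0.00     0.55    -0.15]
  [  -0.15    -0.05     0.85]
Cofactors of I−A, C_ij = (−1)^(i+j)·(minor ij) (rows/columns in the sector order above):
  C_11 = (0.55)(0.85) − (-0.15)(-0.05) = 0.4600
  C_12 = −[(0.00)(0.85) − (-0.15)(-0.15)] = 0.0225
  C_13 = (0.00)(-0.05) − (0.55)(-0.15) = 0.0825
  C_21 = −[(0.00)(0.85) − (-0.30)(-0.05)] = 0.0150
  C_22 = (0.70)(0.85) − (-0.30)(-0.15) = 0.5500
  C_23 = −[(0.70)(-0.05) − (0.00)(-0.15)] = 0.0350
  C_31 = (0.00)(-0.15) − (-0.30)(0.55) = 0.1650
  C_32 = −[(0.70)(-0.15) − (-0.30)(0.00)] = 0.1050
  C_33 = (0.70)(0.55) − (0.00)(0.00) = 0.3850
det(I−A) = Σ_j (I−A)_1j·C_1j = (0.70)(0.4600) + (0.00)(0.0225) + (-0.30)(0.0825) = 0.29725
adj(I−A) = Cᵀ =
  [ 0.4600   0.0150   0.1650]
  [ 0.0225   0.5500   0.1050]
  [ 0.0825   0.0350   0.3850]
(I − A)⁻¹ = adj(I−A) / det(I−A) ≈
  [   1.5475     0.0505     0.5551]
  [   0.0757     1.8503     0.3532]
  [   0.2775     0.1177     1.2952]
Δx = (I − A)⁻¹ Δd with Δd having +40 in the Services component and 0 elsewhere.
So Δx_S = L_SS · (+40), where L_SS = adj(I−A)_SS / det(I−A) = 0.3850 / 0.29725.
Δx_S = 0.3850 × (+40) / 0.29725 = 15.40 / 0.29725 ≈ 51.81.

Δx_S = 51.81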